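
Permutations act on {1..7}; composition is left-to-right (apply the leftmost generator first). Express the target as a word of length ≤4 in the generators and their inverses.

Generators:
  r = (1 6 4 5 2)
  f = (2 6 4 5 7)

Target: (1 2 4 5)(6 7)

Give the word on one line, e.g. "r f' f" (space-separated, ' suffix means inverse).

f' f' r'

  after f': (2 7 5 4 6)
  after f': (2 5 6 7 4)
  after r': (1 2 4 5)(6 7)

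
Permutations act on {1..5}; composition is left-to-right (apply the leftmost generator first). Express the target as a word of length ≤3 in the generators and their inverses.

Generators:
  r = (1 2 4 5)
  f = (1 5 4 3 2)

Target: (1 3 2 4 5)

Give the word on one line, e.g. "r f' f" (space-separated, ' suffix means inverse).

r' r' f

  after r': (1 5 4 2)
  after r': (1 4)(2 5)
  after f: (1 3 2 4 5)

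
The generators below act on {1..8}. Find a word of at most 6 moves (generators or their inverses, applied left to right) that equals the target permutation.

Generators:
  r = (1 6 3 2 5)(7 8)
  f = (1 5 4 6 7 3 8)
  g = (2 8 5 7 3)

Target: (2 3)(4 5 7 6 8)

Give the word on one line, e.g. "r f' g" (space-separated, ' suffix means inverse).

  after g': (2 3 7 5 8)
  after g': (2 7 8 3 5)
  after r': (1 5 3 2 8 6)
  after f': (2 3)(4 5 7 6 8)

g' g' r' f'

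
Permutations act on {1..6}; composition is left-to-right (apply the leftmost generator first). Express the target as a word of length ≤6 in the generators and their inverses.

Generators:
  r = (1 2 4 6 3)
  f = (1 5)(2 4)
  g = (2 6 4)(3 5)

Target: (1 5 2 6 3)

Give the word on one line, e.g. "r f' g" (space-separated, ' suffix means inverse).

  after g': (2 4 6)(3 5)
  after r': (1 3 5 6)
  after f': (1 3)(2 4)(5 6)
  after g': (1 5 2 6 3)

g' r' f' g'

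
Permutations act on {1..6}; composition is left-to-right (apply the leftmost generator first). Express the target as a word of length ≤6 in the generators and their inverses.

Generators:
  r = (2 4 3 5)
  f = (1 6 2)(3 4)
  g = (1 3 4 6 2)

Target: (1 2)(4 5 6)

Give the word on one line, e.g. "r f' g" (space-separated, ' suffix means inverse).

f' g' r g' r'

  after f': (1 2 6)(3 4)
  after g': (1 6 2 4)
  after r: (1 6 4)(2 3 5)
  after g': (1 4 2)(3 5 6)
  after r': (1 2)(4 5 6)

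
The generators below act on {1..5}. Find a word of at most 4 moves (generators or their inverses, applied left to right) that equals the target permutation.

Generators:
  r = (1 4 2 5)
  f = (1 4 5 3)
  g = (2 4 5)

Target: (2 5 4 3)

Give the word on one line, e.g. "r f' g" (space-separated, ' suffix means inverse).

f' r' f

  after f': (1 3 5 4)
  after r': (1 3 2 4 5)
  after f: (2 5 4 3)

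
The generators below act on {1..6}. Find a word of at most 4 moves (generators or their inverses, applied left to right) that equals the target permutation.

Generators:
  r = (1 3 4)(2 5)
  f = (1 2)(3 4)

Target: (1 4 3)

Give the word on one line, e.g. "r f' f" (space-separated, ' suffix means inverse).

  after r: (1 3 4)(2 5)
  after r: (1 4 3)

r r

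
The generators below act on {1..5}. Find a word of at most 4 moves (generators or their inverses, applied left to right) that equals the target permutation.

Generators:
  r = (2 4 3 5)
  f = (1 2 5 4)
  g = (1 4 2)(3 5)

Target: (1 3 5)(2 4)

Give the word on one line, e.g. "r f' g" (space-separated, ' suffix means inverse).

  after r: (2 4 3 5)
  after g: (1 4 5)
  after r: (1 3 5)(2 4)

r g r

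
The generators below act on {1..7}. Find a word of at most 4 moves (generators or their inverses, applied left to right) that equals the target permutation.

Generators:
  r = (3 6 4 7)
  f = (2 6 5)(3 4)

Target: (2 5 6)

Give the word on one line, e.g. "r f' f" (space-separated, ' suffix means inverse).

f f

  after f: (2 6 5)(3 4)
  after f: (2 5 6)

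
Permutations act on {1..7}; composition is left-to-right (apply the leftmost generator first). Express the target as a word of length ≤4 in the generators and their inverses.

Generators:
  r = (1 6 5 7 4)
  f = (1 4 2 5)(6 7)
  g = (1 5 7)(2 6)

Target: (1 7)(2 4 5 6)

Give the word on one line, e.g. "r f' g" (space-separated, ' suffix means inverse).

  after r: (1 6 5 7 4)
  after f': (1 7)(2 4 5 6)

r f'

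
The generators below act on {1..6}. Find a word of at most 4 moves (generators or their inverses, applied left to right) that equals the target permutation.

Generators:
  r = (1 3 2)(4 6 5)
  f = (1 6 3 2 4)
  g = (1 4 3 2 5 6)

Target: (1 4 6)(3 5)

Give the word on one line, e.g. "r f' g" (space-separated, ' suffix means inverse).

  after f': (1 4 2 3 6)
  after g': (2 4 3 5)
  after f': (1 4 6)(3 5)

f' g' f'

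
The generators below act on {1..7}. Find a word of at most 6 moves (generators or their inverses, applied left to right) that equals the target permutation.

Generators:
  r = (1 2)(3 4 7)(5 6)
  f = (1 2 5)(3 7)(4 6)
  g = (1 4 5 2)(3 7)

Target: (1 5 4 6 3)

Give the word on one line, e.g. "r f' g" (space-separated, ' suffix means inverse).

  after g': (1 2 5 4)(3 7)
  after f': (4 5 6)
  after r: (1 2)(3 4 6 7)
  after g': (1 5 4 6 3)

g' f' r g'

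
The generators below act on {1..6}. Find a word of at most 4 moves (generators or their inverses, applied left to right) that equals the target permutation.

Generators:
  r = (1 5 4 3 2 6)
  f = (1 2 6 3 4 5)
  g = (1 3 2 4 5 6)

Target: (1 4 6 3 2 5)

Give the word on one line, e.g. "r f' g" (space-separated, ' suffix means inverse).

  after g': (1 6 5 4 2 3)
  after g': (1 5 2)(3 6 4)
  after f': (1 4 6 3 2 5)

g' g' f'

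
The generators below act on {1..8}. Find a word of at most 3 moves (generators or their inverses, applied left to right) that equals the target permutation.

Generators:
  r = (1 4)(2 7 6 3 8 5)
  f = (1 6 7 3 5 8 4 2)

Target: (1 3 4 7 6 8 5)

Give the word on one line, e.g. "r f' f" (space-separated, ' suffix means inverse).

  after f': (1 2 4 8 5 3 7 6)
  after r': (1 5 6 4 3 2)
  after f': (1 3 4 7 6 8 5)

f' r' f'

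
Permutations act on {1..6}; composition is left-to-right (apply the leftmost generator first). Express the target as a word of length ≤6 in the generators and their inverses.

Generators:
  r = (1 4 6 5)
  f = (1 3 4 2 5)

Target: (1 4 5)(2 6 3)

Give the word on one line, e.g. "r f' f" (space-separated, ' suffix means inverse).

  after r': (1 5 6 4)
  after f: (2 5 6)(3 4)
  after r': (1 5 4 3)(2 6)
  after f': (1 2 6 4)(3 5)
  after f': (1 4 5)(2 6 3)

r' f r' f' f'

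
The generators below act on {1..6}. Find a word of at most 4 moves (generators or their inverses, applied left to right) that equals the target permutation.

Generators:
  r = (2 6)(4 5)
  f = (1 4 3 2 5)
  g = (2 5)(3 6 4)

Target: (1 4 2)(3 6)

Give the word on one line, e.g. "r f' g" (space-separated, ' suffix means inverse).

g f

  after g: (2 5)(3 6 4)
  after f: (1 4 2)(3 6)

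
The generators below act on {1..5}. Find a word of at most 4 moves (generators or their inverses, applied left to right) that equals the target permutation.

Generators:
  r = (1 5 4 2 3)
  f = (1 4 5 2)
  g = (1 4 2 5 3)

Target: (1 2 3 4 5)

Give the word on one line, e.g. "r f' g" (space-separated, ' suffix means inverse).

  after f: (1 4 5 2)
  after g': (2 3 5 4)
  after f': (1 2 3 4 5)

f g' f'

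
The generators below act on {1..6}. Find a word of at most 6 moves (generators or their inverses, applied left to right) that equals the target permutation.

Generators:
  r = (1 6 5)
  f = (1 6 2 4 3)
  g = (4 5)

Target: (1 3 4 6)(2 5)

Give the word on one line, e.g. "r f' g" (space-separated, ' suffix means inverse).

g' f g f' f'

  after g': (4 5)
  after f: (1 6 2 4 5 3)
  after g: (1 6 2 5 3)
  after f': (2 5 4)
  after f': (1 3 4 6)(2 5)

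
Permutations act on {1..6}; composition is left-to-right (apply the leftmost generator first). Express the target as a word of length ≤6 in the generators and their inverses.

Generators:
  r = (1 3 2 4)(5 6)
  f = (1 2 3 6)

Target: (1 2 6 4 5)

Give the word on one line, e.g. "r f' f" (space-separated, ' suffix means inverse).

r' r' f r' f

  after r': (1 4 2 3)(5 6)
  after r': (1 2)(3 4)
  after f: (1 3 4 6)
  after r': (2 3)(4 5 6)
  after f: (1 2 6 4 5)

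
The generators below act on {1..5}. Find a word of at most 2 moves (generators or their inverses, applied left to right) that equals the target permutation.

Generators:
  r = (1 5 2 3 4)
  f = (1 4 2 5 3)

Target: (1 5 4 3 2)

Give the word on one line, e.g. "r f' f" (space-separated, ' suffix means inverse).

  after f': (1 3 5 2 4)
  after f': (1 5 4 3 2)

f' f'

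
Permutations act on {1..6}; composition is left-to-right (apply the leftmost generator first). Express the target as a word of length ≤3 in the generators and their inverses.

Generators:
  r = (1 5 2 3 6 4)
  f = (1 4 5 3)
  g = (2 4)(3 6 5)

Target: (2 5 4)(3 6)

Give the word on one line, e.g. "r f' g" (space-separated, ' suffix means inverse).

f' f' r'

  after f': (1 3 5 4)
  after f': (1 5)(3 4)
  after r': (2 5 4)(3 6)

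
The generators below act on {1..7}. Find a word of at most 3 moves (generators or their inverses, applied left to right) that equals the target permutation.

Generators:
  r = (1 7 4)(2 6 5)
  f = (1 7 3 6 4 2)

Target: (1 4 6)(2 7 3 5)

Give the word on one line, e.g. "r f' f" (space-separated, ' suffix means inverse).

  after f: (1 7 3 6 4 2)
  after r: (1 4 6)(2 7 3 5)

f r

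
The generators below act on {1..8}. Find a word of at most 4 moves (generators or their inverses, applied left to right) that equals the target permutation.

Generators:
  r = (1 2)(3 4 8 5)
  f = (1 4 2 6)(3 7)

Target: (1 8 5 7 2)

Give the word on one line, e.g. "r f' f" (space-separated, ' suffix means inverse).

  after f: (1 4 2 6)(3 7)
  after r: (1 8 5 3 7 4)(2 6)
  after f: (1 8 5 7 2)

f r f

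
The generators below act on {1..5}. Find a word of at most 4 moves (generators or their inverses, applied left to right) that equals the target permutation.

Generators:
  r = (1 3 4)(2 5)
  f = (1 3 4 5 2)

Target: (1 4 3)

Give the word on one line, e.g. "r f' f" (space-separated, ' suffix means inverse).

r' r' r' r'

  after r': (1 4 3)(2 5)
  after r': (1 3 4)
  after r': (2 5)
  after r': (1 4 3)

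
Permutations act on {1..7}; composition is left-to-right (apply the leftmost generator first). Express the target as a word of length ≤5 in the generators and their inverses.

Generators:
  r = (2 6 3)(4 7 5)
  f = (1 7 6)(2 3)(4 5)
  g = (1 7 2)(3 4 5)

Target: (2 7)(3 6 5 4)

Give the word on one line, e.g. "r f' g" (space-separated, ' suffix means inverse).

r g f'

  after r: (2 6 3)(4 7 5)
  after g: (1 7 3)(2 6 4)
  after f': (2 7)(3 6 5 4)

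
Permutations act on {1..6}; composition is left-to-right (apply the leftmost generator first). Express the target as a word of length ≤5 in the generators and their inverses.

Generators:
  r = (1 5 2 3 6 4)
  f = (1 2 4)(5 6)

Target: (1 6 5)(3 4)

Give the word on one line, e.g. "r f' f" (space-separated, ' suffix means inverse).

f' r' r' f r

  after f': (1 4 2)(5 6)
  after r': (1 6)(2 4 5 3)
  after r': (1 3 5 2 6 4)
  after f: (1 3 6)(2 5 4)
  after r: (1 6 5)(3 4)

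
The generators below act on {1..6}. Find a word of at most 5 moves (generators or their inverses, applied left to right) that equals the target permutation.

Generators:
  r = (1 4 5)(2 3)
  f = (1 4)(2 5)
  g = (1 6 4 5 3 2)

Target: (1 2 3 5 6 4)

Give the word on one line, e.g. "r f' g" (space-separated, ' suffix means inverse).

  after g': (1 2 3 5 4 6)
  after g': (1 3 4)(2 5 6)
  after f': (1 3)(5 6)
  after r': (1 2 3 5 6 4)

g' g' f' r'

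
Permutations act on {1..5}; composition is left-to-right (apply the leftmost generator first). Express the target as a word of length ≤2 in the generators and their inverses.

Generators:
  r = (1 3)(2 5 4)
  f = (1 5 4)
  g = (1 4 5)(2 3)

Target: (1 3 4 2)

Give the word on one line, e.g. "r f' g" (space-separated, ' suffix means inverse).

r f'

  after r: (1 3)(2 5 4)
  after f': (1 3 4 2)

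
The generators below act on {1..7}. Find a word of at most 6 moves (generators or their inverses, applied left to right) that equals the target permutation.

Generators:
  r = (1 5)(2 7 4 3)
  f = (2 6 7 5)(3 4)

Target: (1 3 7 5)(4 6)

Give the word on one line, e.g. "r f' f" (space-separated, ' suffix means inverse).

f r f r'

  after f: (2 6 7 5)(3 4)
  after r: (1 5 7)(2 6 4)
  after f: (1 2 7)(3 4 6)
  after r': (1 3 7 5)(4 6)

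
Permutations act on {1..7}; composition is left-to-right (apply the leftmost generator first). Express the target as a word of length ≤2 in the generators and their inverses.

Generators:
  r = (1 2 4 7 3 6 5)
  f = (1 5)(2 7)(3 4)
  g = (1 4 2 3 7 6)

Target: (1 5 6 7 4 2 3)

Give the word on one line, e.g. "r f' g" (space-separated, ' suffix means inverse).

f g'

  after f: (1 5)(2 7)(3 4)
  after g': (1 5 6 7 4 2 3)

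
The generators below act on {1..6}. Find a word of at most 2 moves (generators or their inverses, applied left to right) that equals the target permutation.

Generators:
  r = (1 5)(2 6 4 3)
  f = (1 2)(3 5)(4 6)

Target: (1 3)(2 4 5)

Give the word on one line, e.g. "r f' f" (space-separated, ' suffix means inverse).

r f'

  after r: (1 5)(2 6 4 3)
  after f': (1 3)(2 4 5)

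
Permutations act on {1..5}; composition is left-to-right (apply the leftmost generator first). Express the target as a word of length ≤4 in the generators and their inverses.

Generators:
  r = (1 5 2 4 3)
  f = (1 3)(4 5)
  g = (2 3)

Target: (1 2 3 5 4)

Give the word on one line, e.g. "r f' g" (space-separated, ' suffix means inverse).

r f r' f

  after r: (1 5 2 4 3)
  after f: (1 4)(2 5)
  after r': (1 2)(3 4)
  after f: (1 2 3 5 4)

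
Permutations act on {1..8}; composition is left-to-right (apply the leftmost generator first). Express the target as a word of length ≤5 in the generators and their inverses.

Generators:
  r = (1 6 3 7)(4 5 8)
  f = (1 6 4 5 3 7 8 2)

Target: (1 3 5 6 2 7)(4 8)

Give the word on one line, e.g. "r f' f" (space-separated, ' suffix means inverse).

  after f: (1 6 4 5 3 7 8 2)
  after f: (1 4 3 8)(2 6 5 7)
  after r: (1 5)(2 3 4 7)(6 8)
  after f: (1 3 5 6 2 7)(4 8)

f f r f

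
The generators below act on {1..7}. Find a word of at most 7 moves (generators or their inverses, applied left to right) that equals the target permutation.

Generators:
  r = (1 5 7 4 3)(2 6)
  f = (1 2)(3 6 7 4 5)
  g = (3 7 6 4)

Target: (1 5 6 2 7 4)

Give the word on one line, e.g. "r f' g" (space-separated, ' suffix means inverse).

  after g': (3 4 6 7)
  after r: (1 5 7)(2 6 4)
  after r: (1 7 5 4 6 3)
  after r: (1 4 2 6)(3 5)
  after f: (1 5 6 2 7 4)

g' r r r f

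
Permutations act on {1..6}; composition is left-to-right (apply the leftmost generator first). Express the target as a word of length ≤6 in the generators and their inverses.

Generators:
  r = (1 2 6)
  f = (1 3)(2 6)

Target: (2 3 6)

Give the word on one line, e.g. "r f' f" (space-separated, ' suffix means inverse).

  after f: (1 3)(2 6)
  after r': (1 3 6)
  after r': (1 3 2)
  after f: (2 3 6)

f r' r' f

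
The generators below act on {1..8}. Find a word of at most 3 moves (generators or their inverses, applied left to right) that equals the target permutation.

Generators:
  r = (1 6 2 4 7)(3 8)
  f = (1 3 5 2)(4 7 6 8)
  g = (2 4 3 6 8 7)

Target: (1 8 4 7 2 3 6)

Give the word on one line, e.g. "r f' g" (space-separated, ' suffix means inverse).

  after r': (1 7 4 2 6)(3 8)
  after g': (1 8 4 7 2 3 6)

r' g'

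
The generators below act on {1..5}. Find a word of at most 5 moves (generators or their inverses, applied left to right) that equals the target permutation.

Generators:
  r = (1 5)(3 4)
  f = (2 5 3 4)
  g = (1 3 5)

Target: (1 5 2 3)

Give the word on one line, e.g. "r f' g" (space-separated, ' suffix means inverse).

f r' f' r' f

  after f: (2 5 3 4)
  after r': (1 5 4 2)
  after f': (1 2)(3 5)
  after r': (1 2 5 4 3)
  after f: (1 5 2 3)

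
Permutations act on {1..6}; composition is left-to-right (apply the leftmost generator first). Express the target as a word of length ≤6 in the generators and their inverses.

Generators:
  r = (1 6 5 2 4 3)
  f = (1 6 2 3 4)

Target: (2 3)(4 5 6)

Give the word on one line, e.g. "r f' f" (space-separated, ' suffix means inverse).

  after r: (1 6 5 2 4 3)
  after f: (1 2)(3 6 5)
  after r': (1 5 4 2 3)
  after r': (1 6)(2 4 5)
  after f': (2 3)(4 5 6)

r f r' r' f'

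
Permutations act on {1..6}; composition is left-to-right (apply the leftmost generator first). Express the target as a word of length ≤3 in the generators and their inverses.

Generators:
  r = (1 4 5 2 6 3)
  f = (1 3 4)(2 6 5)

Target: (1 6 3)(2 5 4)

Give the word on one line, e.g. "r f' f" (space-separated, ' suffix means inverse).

r f' r'

  after r: (1 4 5 2 6 3)
  after f': (1 3 4 6)
  after r': (1 6 3)(2 5 4)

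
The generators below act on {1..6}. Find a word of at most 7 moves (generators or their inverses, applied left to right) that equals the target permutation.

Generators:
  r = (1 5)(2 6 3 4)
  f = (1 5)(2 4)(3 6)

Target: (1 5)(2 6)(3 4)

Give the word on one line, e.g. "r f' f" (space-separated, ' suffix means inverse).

  after f': (1 5)(2 4)(3 6)
  after r: (4 6)
  after f: (1 5)(2 4 3 6)
  after r': (2 3)(4 6)
  after f': (1 5)(2 6)(3 4)

f' r f r' f'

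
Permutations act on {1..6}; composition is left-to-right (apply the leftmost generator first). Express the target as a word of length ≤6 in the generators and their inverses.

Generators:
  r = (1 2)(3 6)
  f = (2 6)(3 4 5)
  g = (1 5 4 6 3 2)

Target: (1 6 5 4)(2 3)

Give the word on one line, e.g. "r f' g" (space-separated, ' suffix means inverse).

  after r': (1 2)(3 6)
  after f: (1 6 4 5 3 2)
  after r: (1 3)(4 5 6)
  after g': (1 6 5 4)(2 3)

r' f r g'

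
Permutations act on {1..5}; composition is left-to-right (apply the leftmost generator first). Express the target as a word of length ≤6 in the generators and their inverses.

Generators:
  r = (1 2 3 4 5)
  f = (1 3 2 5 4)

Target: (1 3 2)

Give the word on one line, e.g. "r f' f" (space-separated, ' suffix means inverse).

  after r': (1 5 4 3 2)
  after f: (1 4 2 3 5)
  after f: (3 4 5)
  after r: (1 2 3 5 4)
  after f': (1 3 2)

r' f f r f'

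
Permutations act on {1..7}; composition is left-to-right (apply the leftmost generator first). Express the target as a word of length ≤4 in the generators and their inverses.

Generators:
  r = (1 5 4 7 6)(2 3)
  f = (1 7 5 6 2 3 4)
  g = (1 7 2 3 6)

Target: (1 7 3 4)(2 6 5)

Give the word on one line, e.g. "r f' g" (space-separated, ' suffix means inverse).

  after f: (1 7 5 6 2 3 4)
  after f: (1 5 2 4 7 6 3)
  after f: (1 6 4 5 3 7 2)
  after r': (1 7 3 4)(2 6 5)

f f f r'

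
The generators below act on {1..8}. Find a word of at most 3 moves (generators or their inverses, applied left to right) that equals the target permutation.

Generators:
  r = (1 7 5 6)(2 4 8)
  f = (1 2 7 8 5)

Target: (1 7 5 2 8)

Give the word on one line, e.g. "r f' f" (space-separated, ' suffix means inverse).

f f

  after f: (1 2 7 8 5)
  after f: (1 7 5 2 8)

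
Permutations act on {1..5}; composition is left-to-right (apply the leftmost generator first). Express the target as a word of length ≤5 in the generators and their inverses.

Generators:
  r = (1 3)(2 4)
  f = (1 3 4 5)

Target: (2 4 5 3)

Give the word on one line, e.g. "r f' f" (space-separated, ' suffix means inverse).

  after f': (1 5 4 3)
  after r': (1 5 2 4)
  after f: (2 5)(3 4)
  after r': (1 3 2 5 4)
  after f': (2 4 5 3)

f' r' f r' f'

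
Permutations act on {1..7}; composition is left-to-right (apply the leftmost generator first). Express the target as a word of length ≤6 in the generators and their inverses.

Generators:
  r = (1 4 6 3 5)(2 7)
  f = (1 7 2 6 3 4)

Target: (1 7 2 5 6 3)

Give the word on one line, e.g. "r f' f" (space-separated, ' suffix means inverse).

  after r': (1 5 3 6 4)(2 7)
  after r': (1 3 4 5 6)
  after r': (1 6 5 4 3)(2 7)
  after f': (1 2)(3 4 6 5)
  after r': (1 7 2 5 6 3)

r' r' r' f' r'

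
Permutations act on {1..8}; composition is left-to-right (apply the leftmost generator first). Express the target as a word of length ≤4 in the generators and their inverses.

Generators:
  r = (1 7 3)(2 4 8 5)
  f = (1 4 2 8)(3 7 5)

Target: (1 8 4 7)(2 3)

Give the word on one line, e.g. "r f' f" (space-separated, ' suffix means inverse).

  after r': (1 3 7)(2 5 8 4)
  after r': (1 7 3)(2 8)(4 5)
  after f: (1 5 2)(3 4)
  after r': (1 8 4 7)(2 3)

r' r' f r'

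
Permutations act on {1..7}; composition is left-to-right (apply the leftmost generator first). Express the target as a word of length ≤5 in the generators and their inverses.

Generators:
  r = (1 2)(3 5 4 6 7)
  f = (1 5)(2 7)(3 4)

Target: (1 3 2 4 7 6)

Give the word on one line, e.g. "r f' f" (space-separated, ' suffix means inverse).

r f r

  after r: (1 2)(3 5 4 6 7)
  after f: (1 7 4 6 2 5 3)
  after r: (1 3 2 4 7 6)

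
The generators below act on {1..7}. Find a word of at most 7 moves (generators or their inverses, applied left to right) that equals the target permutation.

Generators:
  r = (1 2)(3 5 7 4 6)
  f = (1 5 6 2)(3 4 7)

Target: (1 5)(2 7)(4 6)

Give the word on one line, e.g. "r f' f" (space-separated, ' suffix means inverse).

  after f': (1 2 6 5)(3 7 4)
  after f': (1 6)(2 5)(3 4 7)
  after r: (1 3 6 2 7 5)
  after f': (1 7)(2 4 3 5)
  after r': (1 5)(2 7)(4 6)

f' f' r f' r'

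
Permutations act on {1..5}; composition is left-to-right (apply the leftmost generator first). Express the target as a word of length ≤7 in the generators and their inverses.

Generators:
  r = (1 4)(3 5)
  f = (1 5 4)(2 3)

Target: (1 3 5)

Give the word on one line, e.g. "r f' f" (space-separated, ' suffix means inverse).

  after f': (1 4 5)(2 3)
  after f': (1 5 4)
  after r: (1 3 5)
  after r: (1 5 4)
  after r: (1 3 5)

f' f' r r r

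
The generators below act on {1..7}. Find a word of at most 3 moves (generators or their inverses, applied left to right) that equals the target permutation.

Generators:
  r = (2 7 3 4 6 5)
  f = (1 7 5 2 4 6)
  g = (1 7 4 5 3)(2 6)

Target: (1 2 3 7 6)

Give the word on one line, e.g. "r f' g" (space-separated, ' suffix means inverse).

  after f: (1 7 5 2 4 6)
  after r': (1 2 3 7 6)

f r'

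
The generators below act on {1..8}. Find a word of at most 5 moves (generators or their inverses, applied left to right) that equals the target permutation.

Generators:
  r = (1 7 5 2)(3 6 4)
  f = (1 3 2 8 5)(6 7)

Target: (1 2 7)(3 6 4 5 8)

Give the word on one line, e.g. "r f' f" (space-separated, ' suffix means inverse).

  after r': (1 2 5 7)(3 4 6)
  after r': (1 5)(2 7)(3 6 4)
  after f': (1 8 2 6 4)(3 7)
  after f': (1 2 7)(3 6 4 5 8)

r' r' f' f'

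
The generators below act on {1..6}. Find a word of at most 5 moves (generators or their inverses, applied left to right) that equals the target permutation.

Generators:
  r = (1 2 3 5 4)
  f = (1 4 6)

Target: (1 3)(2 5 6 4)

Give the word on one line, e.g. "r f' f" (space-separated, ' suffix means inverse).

  after r: (1 2 3 5 4)
  after r: (1 3 4 2 5)
  after f: (1 3 6)(2 5 4)
  after f: (1 3)(2 5 6 4)

r r f f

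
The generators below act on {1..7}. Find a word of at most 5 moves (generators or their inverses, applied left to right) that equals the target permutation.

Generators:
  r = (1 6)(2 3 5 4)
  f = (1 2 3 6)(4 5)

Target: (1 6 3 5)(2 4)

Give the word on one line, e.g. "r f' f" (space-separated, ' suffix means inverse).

f' r r f r'

  after f': (1 6 3 2)(4 5)
  after r: (2 6 5)
  after r: (1 6 4 2)(3 5)
  after f: (3 4)(5 6)
  after r': (1 6 3 5)(2 4)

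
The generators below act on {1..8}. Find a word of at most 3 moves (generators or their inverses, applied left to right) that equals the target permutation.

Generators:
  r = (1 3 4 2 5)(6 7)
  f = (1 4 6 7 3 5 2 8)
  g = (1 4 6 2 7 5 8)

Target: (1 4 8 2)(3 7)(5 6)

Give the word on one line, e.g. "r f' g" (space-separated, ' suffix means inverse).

f' f' r'

  after f': (1 8 2 5 3 7 6 4)
  after f': (1 2 3 6)(4 8 5 7)
  after r': (1 4 8 2)(3 7)(5 6)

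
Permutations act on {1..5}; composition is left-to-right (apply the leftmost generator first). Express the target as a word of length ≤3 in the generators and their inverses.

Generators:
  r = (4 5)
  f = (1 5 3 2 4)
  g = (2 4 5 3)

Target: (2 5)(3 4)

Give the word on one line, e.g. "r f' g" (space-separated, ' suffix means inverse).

g g

  after g: (2 4 5 3)
  after g: (2 5)(3 4)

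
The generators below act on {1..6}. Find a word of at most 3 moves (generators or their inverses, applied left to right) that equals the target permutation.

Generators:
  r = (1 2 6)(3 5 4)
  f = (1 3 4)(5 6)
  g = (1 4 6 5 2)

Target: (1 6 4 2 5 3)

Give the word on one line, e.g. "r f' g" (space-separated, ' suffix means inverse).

  after g': (1 2 5 6 4)
  after g': (1 5 4 2 6)
  after f': (1 6 4 2 5 3)

g' g' f'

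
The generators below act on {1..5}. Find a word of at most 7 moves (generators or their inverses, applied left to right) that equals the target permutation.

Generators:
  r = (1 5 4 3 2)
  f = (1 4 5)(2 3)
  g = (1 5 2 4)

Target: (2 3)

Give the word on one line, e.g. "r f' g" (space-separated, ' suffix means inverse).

  after f: (1 4 5)(2 3)
  after g: (2 3 4)
  after r: (1 5 4)
  after g: (1 2 4 5)
  after r: (2 3)

f g r g r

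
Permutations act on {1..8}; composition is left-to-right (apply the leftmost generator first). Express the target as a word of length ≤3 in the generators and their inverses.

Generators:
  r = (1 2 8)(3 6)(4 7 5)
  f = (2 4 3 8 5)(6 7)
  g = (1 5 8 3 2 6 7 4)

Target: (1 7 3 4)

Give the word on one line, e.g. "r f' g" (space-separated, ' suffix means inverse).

  after r: (1 2 8)(3 6)(4 7 5)
  after g: (1 6 2 3 7 8 5)
  after g: (1 7 3 4)

r g g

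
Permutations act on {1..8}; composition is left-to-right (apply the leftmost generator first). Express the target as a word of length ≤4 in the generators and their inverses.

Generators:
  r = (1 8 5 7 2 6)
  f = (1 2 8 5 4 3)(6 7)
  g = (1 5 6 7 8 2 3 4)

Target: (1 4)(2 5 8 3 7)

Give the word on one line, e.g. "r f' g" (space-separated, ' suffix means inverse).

g' r' g' f'

  after g': (1 4 3 2 8 7 6 5)
  after r': (1 4 3 7 2)(5 6 8)
  after g': (1 3 6 7 8)(2 4)
  after f': (1 4)(2 5 8 3 7)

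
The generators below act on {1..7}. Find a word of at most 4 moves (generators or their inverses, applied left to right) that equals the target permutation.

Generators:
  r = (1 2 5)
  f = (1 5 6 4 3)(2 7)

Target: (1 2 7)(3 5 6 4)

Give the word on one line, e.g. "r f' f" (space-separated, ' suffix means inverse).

f r'

  after f: (1 5 6 4 3)(2 7)
  after r': (1 2 7)(3 5 6 4)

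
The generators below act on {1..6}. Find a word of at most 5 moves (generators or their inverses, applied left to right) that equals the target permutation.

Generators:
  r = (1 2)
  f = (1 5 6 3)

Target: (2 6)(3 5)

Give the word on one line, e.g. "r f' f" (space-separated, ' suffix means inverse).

r f f r

  after r: (1 2)
  after f: (1 2 5 6 3)
  after f: (1 2 6)(3 5)
  after r: (2 6)(3 5)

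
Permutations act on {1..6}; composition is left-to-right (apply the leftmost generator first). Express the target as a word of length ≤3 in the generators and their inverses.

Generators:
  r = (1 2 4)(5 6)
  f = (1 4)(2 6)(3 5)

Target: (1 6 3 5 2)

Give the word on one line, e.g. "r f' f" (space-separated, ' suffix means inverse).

  after r: (1 2 4)(5 6)
  after f': (1 6 3 5 2)

r f'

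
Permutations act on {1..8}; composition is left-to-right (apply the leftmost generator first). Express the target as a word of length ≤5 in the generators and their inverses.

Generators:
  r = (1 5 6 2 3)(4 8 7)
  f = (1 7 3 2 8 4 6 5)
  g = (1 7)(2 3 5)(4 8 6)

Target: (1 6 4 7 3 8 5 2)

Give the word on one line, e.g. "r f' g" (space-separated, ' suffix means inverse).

  after g: (1 7)(2 3 5)(4 8 6)
  after r: (1 4 7 5 3 6 8 2)
  after g: (1 8 3 4)(2 7)
  after g: (1 6 4 7 3 8 5 2)

g r g g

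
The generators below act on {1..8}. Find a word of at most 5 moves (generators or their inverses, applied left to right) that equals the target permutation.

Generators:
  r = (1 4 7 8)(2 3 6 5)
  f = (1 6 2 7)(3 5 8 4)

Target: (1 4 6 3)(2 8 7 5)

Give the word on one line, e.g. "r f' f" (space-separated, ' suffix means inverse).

  after f': (1 7 2 6)(3 4 8 5)
  after r: (1 8 2 5 6 4)(3 7)
  after f: (1 4 6 3)(2 8 7 5)

f' r f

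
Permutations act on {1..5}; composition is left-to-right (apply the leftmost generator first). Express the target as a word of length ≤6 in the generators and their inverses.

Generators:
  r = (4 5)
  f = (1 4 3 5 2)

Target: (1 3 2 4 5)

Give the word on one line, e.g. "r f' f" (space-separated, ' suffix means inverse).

f r r f

  after f: (1 4 3 5 2)
  after r: (1 5 2)(3 4)
  after r: (1 4 3 5 2)
  after f: (1 3 2 4 5)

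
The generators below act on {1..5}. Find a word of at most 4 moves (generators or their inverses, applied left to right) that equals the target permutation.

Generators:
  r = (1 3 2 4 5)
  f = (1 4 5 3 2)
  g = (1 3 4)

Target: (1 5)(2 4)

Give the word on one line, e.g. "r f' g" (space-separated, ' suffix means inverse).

g f' g

  after g: (1 3 4)
  after f': (1 5 4 2 3)
  after g: (1 5)(2 4)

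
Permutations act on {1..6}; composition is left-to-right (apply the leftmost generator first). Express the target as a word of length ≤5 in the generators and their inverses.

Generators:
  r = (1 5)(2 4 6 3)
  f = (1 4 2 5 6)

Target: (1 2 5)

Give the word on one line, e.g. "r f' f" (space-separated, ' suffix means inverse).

  after r: (1 5)(2 4 6 3)
  after f: (1 6 3 5 4)
  after r: (1 3)(2 4 5 6)
  after f': (1 3 6 4 2)
  after r: (1 2 5)

r f r f' r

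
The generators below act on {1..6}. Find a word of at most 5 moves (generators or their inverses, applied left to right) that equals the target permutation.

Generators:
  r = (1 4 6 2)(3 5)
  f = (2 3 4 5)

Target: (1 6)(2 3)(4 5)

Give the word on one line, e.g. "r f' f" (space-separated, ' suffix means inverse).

r r f'

  after r: (1 4 6 2)(3 5)
  after r: (1 6)(2 4)
  after f': (1 6)(2 3)(4 5)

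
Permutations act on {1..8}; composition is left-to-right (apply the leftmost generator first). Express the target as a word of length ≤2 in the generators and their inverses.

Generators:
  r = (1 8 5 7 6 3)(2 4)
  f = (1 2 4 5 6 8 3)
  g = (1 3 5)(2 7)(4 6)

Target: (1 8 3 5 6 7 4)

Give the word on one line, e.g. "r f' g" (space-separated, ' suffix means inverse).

  after r': (1 3 6 7 5 8)(2 4)
  after f': (1 8 3 5 6 7 4)

r' f'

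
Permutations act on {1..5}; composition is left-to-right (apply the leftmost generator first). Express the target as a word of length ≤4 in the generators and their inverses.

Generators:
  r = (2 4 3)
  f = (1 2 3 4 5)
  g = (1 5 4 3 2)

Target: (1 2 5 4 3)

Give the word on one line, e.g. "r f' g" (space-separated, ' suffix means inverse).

g f' r'

  after g: (1 5 4 3 2)
  after f': (1 4 2 5 3)
  after r': (1 2 5 4 3)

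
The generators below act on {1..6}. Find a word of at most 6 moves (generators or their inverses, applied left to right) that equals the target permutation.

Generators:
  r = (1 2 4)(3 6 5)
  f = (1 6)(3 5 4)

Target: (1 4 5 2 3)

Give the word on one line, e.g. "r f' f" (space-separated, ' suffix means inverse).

r' f' r f'

  after r': (1 4 2)(3 5 6)
  after f': (1 5)(2 6 4)
  after r: (1 3 6)(2 5)
  after f': (1 4 5 2 3)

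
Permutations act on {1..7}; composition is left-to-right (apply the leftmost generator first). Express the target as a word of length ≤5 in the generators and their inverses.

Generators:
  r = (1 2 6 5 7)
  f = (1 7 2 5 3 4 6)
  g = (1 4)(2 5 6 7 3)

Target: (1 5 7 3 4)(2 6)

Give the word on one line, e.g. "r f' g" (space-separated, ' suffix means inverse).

g f f r f

  after g: (1 4)(2 5 6 7 3)
  after f: (1 6 2 3 5)(4 7)
  after f: (2 4)(5 7 6)
  after r: (1 2 4 6 7 5)
  after f: (1 5 7 3 4)(2 6)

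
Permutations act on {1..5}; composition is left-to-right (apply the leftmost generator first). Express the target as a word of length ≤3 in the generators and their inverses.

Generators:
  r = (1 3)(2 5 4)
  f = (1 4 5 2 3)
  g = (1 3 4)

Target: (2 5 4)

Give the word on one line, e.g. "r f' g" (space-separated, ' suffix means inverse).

  after r': (1 3)(2 4 5)
  after r': (2 5 4)

r' r'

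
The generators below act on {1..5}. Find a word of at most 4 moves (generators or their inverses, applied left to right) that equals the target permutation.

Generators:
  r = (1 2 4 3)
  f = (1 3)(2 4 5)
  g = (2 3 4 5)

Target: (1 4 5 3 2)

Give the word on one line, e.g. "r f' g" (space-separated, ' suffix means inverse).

  after f': (1 3)(2 5 4)
  after f': (2 4 5)
  after r': (1 3 4 5)
  after r': (1 4 5 3 2)

f' f' r' r'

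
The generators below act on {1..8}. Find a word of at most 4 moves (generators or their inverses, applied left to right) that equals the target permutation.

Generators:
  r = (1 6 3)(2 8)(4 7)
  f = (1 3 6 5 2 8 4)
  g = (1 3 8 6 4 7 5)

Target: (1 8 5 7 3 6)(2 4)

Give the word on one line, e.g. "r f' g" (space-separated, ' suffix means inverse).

  after g': (1 5 7 4 6 8 3)
  after f: (1 2 8 6 4 5 7)
  after f: (1 8 5 7 3 6)(2 4)

g' f f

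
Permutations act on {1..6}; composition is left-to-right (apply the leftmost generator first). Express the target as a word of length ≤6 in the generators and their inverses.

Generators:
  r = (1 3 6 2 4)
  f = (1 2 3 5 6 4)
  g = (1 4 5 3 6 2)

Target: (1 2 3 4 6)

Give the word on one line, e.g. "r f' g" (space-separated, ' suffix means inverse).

  after f': (1 4 6 5 3 2)
  after g: (1 5 6 3)(2 4)
  after g: (1 3 4)(2 5)
  after r: (1 6 2 5 4 3)
  after g: (1 2 3 4 6)

f' g g r g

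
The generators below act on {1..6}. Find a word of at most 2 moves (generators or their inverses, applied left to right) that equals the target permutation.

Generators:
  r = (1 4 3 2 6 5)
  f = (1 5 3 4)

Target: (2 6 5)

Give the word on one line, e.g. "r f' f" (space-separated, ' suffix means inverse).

  after f: (1 5 3 4)
  after r: (2 6 5)

f r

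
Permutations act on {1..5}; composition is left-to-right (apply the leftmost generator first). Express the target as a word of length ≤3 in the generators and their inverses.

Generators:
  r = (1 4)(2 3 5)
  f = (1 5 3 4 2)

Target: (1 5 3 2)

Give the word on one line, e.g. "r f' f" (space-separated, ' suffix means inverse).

  after r: (1 4)(2 3 5)
  after f': (1 3)(2 5 4)
  after f': (1 5 3 2)

r f' f'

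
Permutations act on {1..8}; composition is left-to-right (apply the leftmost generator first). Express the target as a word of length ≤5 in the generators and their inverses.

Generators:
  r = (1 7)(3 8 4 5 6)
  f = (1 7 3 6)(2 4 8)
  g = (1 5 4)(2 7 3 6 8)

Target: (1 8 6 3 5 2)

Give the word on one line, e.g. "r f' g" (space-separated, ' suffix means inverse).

  after g: (1 5 4)(2 7 3 6 8)
  after f': (1 5 2)(4 6)
  after r': (1 4 5 2 7)(3 6 8)
  after r': (1 8 6 3 5 2)

g f' r' r'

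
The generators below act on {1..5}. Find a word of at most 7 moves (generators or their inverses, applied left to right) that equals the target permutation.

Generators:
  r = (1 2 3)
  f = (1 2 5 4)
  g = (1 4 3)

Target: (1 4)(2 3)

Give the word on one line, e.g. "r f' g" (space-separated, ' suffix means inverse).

g' r' g r' g

  after g': (1 3 4)
  after r': (1 2)(3 4)
  after g: (1 2 4)
  after r': (2 4 3)
  after g: (1 4)(2 3)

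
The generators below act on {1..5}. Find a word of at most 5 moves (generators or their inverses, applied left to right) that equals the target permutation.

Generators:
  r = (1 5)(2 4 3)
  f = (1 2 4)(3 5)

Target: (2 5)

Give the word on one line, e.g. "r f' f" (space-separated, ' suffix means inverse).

r' r' f' r' f'

  after r': (1 5)(2 3 4)
  after r': (2 4 3)
  after f': (1 4 5 3)
  after r': (1 2 3 5 4)
  after f': (2 5)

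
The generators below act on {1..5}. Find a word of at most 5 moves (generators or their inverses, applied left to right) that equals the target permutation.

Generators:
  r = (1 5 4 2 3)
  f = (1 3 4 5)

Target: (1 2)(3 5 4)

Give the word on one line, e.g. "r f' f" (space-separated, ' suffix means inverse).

  after r: (1 5 4 2 3)
  after r: (1 4 3 5 2)
  after r: (1 2 5 3 4)
  after f: (1 2)(3 5 4)

r r r f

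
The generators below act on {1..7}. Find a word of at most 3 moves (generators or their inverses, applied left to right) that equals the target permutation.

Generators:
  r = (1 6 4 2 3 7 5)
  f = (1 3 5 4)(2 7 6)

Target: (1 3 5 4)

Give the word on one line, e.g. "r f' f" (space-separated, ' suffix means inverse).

f' f' f'

  after f': (1 4 5 3)(2 6 7)
  after f': (1 5)(2 7 6)(3 4)
  after f': (1 3 5 4)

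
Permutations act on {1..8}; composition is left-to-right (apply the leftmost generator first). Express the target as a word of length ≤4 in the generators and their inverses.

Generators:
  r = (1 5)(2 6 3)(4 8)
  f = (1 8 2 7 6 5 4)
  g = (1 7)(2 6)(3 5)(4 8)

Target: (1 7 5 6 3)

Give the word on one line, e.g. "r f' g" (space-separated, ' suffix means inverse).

  after g': (1 7)(2 6)(3 5)(4 8)
  after r': (1 7 5 6 3)

g' r'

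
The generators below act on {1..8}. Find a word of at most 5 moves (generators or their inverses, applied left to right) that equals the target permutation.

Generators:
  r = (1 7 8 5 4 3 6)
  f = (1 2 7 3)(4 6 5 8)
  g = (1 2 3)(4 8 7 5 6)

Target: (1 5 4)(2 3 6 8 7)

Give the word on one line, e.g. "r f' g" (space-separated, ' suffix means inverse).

f' r' r'

  after f': (1 3 7 2)(4 8 5 6)
  after r': (1 4 7 2 6 5 3)
  after r': (1 5 4)(2 3 6 8 7)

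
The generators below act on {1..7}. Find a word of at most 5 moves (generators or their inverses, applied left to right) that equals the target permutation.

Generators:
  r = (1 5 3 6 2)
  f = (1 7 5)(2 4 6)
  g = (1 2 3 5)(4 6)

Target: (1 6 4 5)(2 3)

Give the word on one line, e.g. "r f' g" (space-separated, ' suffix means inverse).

  after r: (1 5 3 6 2)
  after g: (3 4 6)
  after r: (1 5 3 4 2)
  after g': (1 3 6 4)(2 5)
  after r: (1 6 4 5)(2 3)

r g r g' r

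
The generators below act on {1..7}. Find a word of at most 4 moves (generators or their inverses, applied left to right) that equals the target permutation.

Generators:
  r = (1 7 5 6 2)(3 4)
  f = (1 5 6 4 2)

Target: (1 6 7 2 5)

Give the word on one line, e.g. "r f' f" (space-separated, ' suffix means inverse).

  after r': (1 2 6 5 7)(3 4)
  after r': (1 6 7 2 5)

r' r'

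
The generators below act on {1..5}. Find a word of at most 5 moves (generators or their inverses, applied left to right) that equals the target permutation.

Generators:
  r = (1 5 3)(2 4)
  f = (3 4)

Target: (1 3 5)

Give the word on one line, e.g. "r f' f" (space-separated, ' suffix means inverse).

r' r' r' r'

  after r': (1 3 5)(2 4)
  after r': (1 5 3)
  after r': (2 4)
  after r': (1 3 5)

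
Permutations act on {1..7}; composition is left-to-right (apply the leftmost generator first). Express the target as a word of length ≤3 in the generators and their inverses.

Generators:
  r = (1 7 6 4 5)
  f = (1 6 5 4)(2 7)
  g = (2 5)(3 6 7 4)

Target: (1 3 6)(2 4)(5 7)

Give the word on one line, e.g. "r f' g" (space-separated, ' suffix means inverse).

f' g

  after f': (1 4 5 6)(2 7)
  after g: (1 3 6)(2 4)(5 7)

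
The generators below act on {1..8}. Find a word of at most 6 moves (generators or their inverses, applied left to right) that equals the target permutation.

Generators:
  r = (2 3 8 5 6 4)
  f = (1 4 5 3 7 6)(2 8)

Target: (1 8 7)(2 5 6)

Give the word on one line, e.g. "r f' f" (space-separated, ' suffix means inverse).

r f f r'

  after r: (2 3 8 5 6 4)
  after f: (1 4 8 3 2 7 6 5)
  after f: (1 5 4 2 6 3 8 7)
  after r': (1 8 7)(2 5 6)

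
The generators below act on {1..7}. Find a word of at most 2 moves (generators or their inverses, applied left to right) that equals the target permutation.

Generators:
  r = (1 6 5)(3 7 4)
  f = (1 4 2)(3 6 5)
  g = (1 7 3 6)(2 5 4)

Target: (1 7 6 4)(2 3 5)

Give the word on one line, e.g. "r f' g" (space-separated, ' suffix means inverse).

  after g: (1 7 3 6)(2 5 4)
  after f: (1 7 6 4)(2 3 5)

g f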